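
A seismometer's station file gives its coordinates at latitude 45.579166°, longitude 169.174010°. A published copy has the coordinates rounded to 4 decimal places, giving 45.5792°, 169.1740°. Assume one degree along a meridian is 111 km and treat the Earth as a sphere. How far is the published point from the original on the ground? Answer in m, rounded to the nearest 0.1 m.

3.9 m

The latitude changed by -0.000034° and the longitude by +0.000010°.
North–south shift: -0.000034 × 111000 = -3.774 m.
E–W at 45.5792°: 0.000010° × 111000 × cos 45.5792° = 0.000010 × 111000 × 0.6999 ≈ 0.776914 m.
Distance: √(3.774² + 0.776914²) ≈ 3.85314 m.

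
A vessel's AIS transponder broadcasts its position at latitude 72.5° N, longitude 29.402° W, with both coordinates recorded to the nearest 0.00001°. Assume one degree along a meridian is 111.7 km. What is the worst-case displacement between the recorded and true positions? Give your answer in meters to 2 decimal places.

Rounding to 5 decimal places leaves each coordinate within ±5e-06° of the true value.
North–south component: 5e-06° × 111700 = 0.5585 m.
East–west component at 72.5°: 5e-06° × 111700 × cos 72.5° ≈ 5e-06 × 33588.8 ≈ 0.167944 m.
The two errors are perpendicular, so the maximum displacement is √(0.5585² + 0.167944²) ≈ 0.583205 m.

0.58 meters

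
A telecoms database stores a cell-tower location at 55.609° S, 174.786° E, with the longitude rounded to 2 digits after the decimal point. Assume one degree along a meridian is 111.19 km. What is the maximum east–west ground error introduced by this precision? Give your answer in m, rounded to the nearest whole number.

314 m

Rounding to 2 decimal places leaves the longitude within ±0.005° of the true value.
One degree of longitude at 55.609° is 111190 × cos 55.609° ≈ 111190 × 0.5648 = 62804.3 m.
So at most 0.005° × 62804.3 ≈ 314.021 m east–west.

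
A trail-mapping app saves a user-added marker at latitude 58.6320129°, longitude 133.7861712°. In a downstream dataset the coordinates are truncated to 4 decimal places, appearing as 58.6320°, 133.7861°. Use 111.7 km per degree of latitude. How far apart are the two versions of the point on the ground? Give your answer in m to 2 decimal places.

4.38 m

Δlat = 58.6320129 − 58.6320 = +0.0000129°; Δlon = 133.7861712 − 133.7861 = +0.0000712°.
North–south shift: 0.0000129 × 111700 = 1.44093 m.
E–W at 58.632°: 0.0000712° × 111700 × cos 58.632° = 0.0000712 × 111700 × 0.5205 ≈ 4.13982 m.
Hypotenuse of the two orthogonal shifts: √(1.44093² + 4.13982²) = 4.38342 m.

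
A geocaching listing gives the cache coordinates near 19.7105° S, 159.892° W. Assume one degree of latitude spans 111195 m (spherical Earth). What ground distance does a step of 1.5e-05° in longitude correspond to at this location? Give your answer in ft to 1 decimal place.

5.2 ft

One degree of longitude here spans 111195 × cos 19.7105° = 111195 × 0.9414 ≈ 104680 m; 1.5e-05° of that is 1.5702 m.
Converting: 1.5702 m × 3.2808 ft/m ≈ 5.1516 ft.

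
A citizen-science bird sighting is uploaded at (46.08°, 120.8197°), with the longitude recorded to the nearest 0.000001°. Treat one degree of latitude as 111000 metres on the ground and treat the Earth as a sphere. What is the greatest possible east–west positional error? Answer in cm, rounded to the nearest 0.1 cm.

3.8 cm

Rounding to 6 decimal places leaves the longitude within ±5e-07° of the true value.
At latitude 46.08° a degree of longitude spans 111000 m × cos 46.08° = 111000 × 0.6937 ≈ 76995.5 m.
Maximum E–W displacement: 5e-07 × 76995.5 = 0.0384978 m.
That is 0.0384978 m = 3.8498 cm.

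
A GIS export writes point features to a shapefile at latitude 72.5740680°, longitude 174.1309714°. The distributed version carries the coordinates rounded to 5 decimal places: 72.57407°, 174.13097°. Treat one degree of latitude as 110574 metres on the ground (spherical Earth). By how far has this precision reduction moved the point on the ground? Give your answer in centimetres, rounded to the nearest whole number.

23 centimetres

The latitude changed by -0.0000020° and the longitude by +0.0000014°.
N–S: -0.0000020° × 110574 m/° = -0.221148 m.
East–west at this latitude: 0.0000014° × 110574 × cos 72.5741° ≈ 0.0000014 × 33113.9 = 0.0463594 m.
Hypotenuse of the two orthogonal shifts: √(0.221148² + 0.0463594²) = 0.225955 m.
That is 0.225955 m = 22.595 cm.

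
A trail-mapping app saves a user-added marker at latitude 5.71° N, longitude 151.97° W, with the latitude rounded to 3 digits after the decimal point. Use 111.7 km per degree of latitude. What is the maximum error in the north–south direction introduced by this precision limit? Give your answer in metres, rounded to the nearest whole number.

56 metres

Rounding to 3 decimal places leaves the latitude within ±0.0005° of the true value.
North–south distance: 0.0005° × 111700 m/° = 55.85 m.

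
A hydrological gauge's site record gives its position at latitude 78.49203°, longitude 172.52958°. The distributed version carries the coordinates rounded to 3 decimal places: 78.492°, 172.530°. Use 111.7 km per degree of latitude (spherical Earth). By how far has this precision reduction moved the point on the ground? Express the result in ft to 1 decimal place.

32.6 ft

Δlat = 78.49203 − 78.492 = +0.00003°; Δlon = 172.52958 − 172.530 = -0.00042°.
N–S: 0.00003° × 111700 m/° = 3.351 m.
East–west at this latitude: -0.00042° × 111700 × cos 78.492° ≈ -0.00042 × 22284.7 = -9.35957 m.
Distance: √(3.351² + 9.35957²) ≈ 9.94136 m.
Converting: 9.94136 m × 3.2808 ft/m ≈ 32.616 ft.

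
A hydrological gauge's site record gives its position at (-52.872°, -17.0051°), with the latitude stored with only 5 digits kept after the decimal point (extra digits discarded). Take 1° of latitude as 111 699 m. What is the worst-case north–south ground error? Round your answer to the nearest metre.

Truncating at 5 decimal places can drop up to a full unit in the last place, so the latitude may be off by as much as 1e-05°.
So the N–S error is at most 1e-05 × 111699 = 1.11699 m.

1 metres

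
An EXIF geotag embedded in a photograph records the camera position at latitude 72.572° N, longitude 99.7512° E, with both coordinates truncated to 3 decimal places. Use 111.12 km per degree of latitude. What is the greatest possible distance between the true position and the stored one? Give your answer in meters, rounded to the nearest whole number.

Truncating at 3 decimal places can drop up to a full unit in the last place, so each coordinate may be off by as much as 0.001°.
N–S: 0.001° × 111120 m/° = 111.12 m.
Longitude error → 0.001 × 111120 × cos 72.572° = 0.001 × 111120 × 0.2995 ≈ 33.2812 m.
The two errors are perpendicular, so the maximum displacement is √(111.12² + 33.2812²) ≈ 115.997 m.

116 meters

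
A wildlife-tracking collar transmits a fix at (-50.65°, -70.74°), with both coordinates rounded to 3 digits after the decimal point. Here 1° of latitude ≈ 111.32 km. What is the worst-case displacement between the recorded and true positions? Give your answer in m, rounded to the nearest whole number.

66 m

Rounding to 3 decimal places leaves each coordinate within ±0.0005° of the true value.
North–south component: 0.0005° × 111320 = 55.66 m.
East–west component at 50.65°: 0.0005° × 111320 × cos 50.65° ≈ 0.0005 × 70583.1 ≈ 35.2916 m.
Worst case both components are at the extreme and orthogonal: √(55.66² + 35.2916²) ≈ 65.9055 m.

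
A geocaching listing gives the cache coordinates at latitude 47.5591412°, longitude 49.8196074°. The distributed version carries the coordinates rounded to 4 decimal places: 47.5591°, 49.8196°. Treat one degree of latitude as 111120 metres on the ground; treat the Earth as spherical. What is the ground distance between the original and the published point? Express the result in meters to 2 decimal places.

Δlat = 47.5591412 − 47.5591 = +0.0000412°; Δlon = 49.8196074 − 49.8196 = +0.0000074°.
N–S: 0.0000412° × 111120 m/° = 4.57814 m.
E–W at 47.5591°: 0.0000074° × 111120 × cos 47.5591° = 0.0000074 × 111120 × 0.6748 ≈ 0.554904 m.
Hypotenuse of the two orthogonal shifts: √(4.57814² + 0.554904²) = 4.61165 m.

4.61 meters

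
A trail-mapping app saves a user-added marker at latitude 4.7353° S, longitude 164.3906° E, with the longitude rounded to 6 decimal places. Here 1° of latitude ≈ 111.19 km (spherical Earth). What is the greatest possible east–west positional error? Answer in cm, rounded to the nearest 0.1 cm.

5.5 cm

Rounding to 6 decimal places leaves the longitude within ±5e-07° of the true value.
At latitude 4.7353° a degree of longitude spans 111190 m × cos 4.7353° = 111190 × 0.9966 ≈ 110810 m.
Maximum E–W displacement: 5e-07 × 110810 = 0.0554052 m.
That is 0.0554052 m = 5.5405 cm.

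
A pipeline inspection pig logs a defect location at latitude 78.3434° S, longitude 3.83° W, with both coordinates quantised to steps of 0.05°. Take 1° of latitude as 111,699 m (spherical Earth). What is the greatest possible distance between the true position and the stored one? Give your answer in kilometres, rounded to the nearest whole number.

3 kilometres

With a 0.05° grid the true value lies within half a step, ±0.05°/2 = ±0.025°, of the stored one.
Latitude error → 0.025 × 111699 = 2792.48 m along the meridian.
East–west component at 78.3434°: 0.025° × 111699 × cos 78.3434° ≈ 0.025 × 22568.3 ≈ 564.207 m.
The two errors are perpendicular, so the maximum displacement is √(2792.48² + 564.207²) ≈ 2848.9 m.
That is 2848.9 m = 2.8489 km.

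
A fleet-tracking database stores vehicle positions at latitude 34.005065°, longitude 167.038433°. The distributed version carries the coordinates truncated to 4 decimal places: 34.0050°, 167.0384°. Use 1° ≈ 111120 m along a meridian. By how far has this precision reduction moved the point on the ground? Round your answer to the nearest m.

Δlat = 34.005065 − 34.0050 = +0.000065°; Δlon = 167.038433 − 167.0384 = +0.000033°.
North–south shift: 0.000065 × 111120 = 7.2228 m.
East–west at this latitude: 0.000033° × 111120 × cos 34.005° ≈ 0.000033 × 92117.2 = 3.03987 m.
Hypotenuse of the two orthogonal shifts: √(7.2228² + 3.03987²) = 7.83643 m.

8 m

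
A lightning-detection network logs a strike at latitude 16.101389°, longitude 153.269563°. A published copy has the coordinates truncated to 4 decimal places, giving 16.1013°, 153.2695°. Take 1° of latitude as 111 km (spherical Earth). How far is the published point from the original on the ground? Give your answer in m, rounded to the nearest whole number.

12 m

Δlat = 16.101389 − 16.1013 = +0.000089°; Δlon = 153.269563 − 153.2695 = +0.000063°.
N–S: 0.000089° × 111000 m/° = 9.879 m.
East–west at this latitude: 0.000063° × 111000 × cos 16.1013° ≈ 0.000063 × 106646 = 6.71868 m.
Hypotenuse of the two orthogonal shifts: √(9.879² + 6.71868²) = 11.9472 m.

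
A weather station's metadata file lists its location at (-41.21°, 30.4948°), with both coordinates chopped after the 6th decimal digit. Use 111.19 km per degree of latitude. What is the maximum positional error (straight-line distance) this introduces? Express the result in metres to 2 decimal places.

0.14 metres

Truncating at 6 decimal places can drop up to a full unit in the last place, so each coordinate may be off by as much as 1e-06°.
Latitude error → 1e-06 × 111190 = 0.11119 m along the meridian.
E–W at 41.21°: 1e-06° × 111190 × cos 41.21° = 1e-06 × 111190 × 0.7523 ≈ 0.0836482 m.
Worst case both components are at the extreme and orthogonal: √(0.11119² + 0.0836482²) ≈ 0.139141 m.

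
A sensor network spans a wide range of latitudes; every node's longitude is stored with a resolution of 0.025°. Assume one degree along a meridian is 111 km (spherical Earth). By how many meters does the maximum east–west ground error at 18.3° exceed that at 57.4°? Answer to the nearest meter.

570 meters

With a 0.025° grid the true value lies within half a step, ±0.025°/2 = ±0.0125°, of the stored one.
Error at 18.3° = 0.0125° × 111000 × cos 18.3° ≈ 1387.5 × 0.9494 = 1317.3 m.
Error at 57.4° = 0.0125° × 111000 × cos 57.4° ≈ 1387.5 × 0.5388 = 747.54 m.
So the lower-latitude error exceeds the higher by 1317.3 − 747.54 = 569.78 m.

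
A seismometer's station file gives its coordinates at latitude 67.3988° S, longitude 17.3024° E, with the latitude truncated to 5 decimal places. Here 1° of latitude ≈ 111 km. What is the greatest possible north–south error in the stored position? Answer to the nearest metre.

1 metres

Truncating at 5 decimal places can drop up to a full unit in the last place, so the latitude may be off by as much as 1e-05°.
North–south distance: 1e-05° × 111000 m/° = 1.11 m.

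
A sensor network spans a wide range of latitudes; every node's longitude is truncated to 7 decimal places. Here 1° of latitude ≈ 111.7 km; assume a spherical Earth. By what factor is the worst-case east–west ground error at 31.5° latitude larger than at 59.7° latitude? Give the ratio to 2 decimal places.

1.69

Truncating at 7 decimal places can drop up to a full unit in the last place, so the longitude may be off by as much as 1e-07°.
At 31.5°: 1e-07° × 111700 × cos 31.5° = 1e-07 × 111700 × 0.8526 ≈ 0.009524 m.
Error at 59.7° = 1e-07° × 111700 × cos 59.7° ≈ 0.01117 × 0.5045 = 0.0056356 m.
Ratio: 0.009524 / 0.0056356 = cos 31.5° / cos 59.7° ≈ 1.6900.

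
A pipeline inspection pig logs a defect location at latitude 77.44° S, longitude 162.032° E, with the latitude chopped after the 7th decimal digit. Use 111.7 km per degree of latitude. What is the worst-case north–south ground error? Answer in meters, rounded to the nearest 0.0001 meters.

Truncating at 7 decimal places can drop up to a full unit in the last place, so the latitude may be off by as much as 1e-07°.
So the N–S error is at most 1e-07 × 111700 = 0.01117 m.

0.0112 meters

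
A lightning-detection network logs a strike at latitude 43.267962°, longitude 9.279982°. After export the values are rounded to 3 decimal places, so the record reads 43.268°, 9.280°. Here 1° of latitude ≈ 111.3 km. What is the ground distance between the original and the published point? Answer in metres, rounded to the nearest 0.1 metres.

4.5 metres

The latitude changed by -0.000038° and the longitude by -0.000018°.
North–south shift: -0.000038 × 111300 = -4.2294 m.
East–west at this latitude: -0.000018° × 111300 × cos 43.268° ≈ -0.000018 × 81043.7 = -1.45879 m.
Hypotenuse of the two orthogonal shifts: √(4.2294² + 1.45879²) = 4.47391 m.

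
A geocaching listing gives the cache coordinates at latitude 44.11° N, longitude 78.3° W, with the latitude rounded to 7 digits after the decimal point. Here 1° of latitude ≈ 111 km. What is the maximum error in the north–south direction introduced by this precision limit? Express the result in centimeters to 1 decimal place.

Rounding to 7 decimal places leaves the latitude within ±5e-08° of the true value.
So the N–S error is at most 5e-08 × 111000 = 0.00555 m.
That is 0.00555 m = 0.555 cm.

0.6 centimeters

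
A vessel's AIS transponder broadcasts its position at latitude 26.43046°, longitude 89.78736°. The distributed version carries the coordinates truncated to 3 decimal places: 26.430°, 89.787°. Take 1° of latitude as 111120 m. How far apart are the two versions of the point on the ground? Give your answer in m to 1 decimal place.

62.4 m

Δlat = 26.43046 − 26.430 = +0.00046°; Δlon = 89.78736 − 89.787 = +0.00036°.
North–south shift: 0.00046 × 111120 = 51.1152 m.
East–west at this latitude: 0.00036° × 111120 × cos 26.43° ≈ 0.00036 × 99505.6 = 35.822 m.
Hypotenuse of the two orthogonal shifts: √(51.1152² + 35.822²) = 62.4178 m.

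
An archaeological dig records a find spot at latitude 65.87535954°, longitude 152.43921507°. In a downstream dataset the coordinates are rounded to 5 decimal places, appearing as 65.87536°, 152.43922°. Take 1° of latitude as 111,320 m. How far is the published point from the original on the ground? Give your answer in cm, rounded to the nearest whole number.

The latitude changed by -0.00000046° and the longitude by -0.00000493°.
North–south shift: -0.00000046 × 111320 = -0.0512072 m.
East–west at this latitude: -0.00000493° × 111320 × cos 65.8754° ≈ -0.00000493 × 45499 = -0.22431 m.
Hypotenuse of the two orthogonal shifts: √(0.0512072² + 0.22431²) = 0.230081 m.
That is 0.230081 m = 23.008 cm.

23 cm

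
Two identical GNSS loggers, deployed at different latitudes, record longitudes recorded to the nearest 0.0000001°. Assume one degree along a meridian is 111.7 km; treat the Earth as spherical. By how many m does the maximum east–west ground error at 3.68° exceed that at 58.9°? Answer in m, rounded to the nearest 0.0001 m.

Rounding to 7 decimal places leaves the longitude within ±5e-08° of the true value.
At 3.68°: 5e-08° × 111700 × cos 3.68° = 5e-08 × 111700 × 0.9979 ≈ 0.0055735 m.
At 58.9°: 5e-08° × 111700 × cos 58.9° = 5e-08 × 111700 × 0.5165 ≈ 0.0028848 m.
So the lower-latitude error exceeds the higher by 0.0055735 − 0.0028848 = 0.0026886 m.

0.0027 m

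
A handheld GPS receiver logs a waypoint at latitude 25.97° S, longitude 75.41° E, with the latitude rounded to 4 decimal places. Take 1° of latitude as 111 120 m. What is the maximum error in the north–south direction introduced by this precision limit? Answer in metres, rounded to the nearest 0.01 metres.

5.56 metres

Rounding to 4 decimal places leaves the latitude within ±5e-05° of the true value.
North–south distance: 5e-05° × 111120 m/° = 5.556 m.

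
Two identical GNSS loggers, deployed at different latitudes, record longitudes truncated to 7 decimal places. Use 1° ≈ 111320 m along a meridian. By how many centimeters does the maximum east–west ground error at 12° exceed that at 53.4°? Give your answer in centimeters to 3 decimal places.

0.425 centimeters

Truncating at 7 decimal places can drop up to a full unit in the last place, so the longitude may be off by as much as 1e-07°.
Error at 12° = 1e-07° × 111320 × cos 12° ≈ 0.011132 × 0.9781 = 0.010889 m.
At 53.4°: 1e-07° × 111320 × cos 53.4° = 1e-07 × 111320 × 0.5962 ≈ 0.0066372 m.
Difference: 0.010889 − 0.0066372 = 0.0042516 m.
That is 0.00425156 m = 0.42516 cm.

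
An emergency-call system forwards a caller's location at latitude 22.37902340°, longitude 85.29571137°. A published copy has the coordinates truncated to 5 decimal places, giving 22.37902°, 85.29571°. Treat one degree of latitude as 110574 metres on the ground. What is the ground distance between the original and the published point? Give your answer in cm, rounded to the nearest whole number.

Δlat = 22.37902340 − 22.37902 = +0.00000340°; Δlon = 85.29571137 − 85.29571 = +0.00000137°.
N–S: 0.00000340° × 110574 m/° = 0.375952 m.
East–west at this latitude: 0.00000137° × 110574 × cos 22.379° ≈ 0.00000137 × 102246 = 0.140077 m.
Distance: √(0.375952² + 0.140077²) ≈ 0.4012 m.
That is 0.4012 m = 40.12 cm.

40 cm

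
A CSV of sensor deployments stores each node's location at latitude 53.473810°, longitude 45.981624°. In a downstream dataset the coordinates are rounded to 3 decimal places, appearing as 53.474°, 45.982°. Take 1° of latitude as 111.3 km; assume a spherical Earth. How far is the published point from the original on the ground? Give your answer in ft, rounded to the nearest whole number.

The latitude changed by -0.000190° and the longitude by -0.000376°.
N–S: -0.000190° × 111300 m/° = -21.147 m.
East–west at this latitude: -0.000376° × 111300 × cos 53.474° ≈ -0.000376 × 66244.4 = -24.9079 m.
Hypotenuse of the two orthogonal shifts: √(21.147² + 24.9079²) = 32.6741 m.
Converting: 32.6741 m × 3.2808 ft/m ≈ 107.2 ft.

107 ft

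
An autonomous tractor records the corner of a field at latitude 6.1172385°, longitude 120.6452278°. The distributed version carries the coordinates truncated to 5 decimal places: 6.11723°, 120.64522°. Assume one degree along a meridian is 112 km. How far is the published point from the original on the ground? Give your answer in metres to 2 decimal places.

1.29 metres

Δlat = 6.1172385 − 6.11723 = +0.0000085°; Δlon = 120.6452278 − 120.64522 = +0.0000078°.
N–S: 0.0000085° × 112000 m/° = 0.952 m.
E–W at 6.11723°: 0.0000078° × 112000 × cos 6.11723° = 0.0000078 × 112000 × 0.9943 ≈ 0.868626 m.
Hypotenuse of the two orthogonal shifts: √(0.952² + 0.868626²) = 1.28873 m.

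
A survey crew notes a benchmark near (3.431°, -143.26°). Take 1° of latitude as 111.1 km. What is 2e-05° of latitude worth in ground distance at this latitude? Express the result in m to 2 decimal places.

2.22 m

Along a meridian 2e-05° is 2e-05 × 111100 = 2.222 m.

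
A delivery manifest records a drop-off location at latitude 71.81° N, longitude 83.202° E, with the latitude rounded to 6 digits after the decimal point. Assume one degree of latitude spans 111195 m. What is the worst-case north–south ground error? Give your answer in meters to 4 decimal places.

0.0556 meters

Rounding to 6 decimal places leaves the latitude within ±5e-07° of the true value.
North–south distance: 5e-07° × 111195 m/° = 0.0555975 m.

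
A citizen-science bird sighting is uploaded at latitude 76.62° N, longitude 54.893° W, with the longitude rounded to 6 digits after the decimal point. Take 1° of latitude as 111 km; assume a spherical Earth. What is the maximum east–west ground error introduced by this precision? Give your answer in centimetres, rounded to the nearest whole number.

1 centimetres

Rounding to 6 decimal places leaves the longitude within ±5e-07° of the true value.
One degree of longitude at 76.62° is 111000 × cos 76.62° ≈ 111000 × 0.2314 = 25686.3 m.
East–west error: 5e-07° × 25686.3 m/° ≈ 0.0128432 m.
That is 0.0128432 m = 1.2843 cm.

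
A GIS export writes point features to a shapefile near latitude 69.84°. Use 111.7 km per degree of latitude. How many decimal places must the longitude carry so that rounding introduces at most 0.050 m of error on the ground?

At 69.84° one degree of longitude covers 111700 × cos 69.84° ≈ 111700 × 0.3446 ≈ 38496.6 m.
Rounding to N decimal places gives at most 0.5 × 10⁻ᴺ degrees of error, i.e. 0.5 × 10⁻ᴺ × 38496.6 m.
Need 0.5 × 38496.6 × 10⁻ᴺ ≤ 0.050 → 10⁻ᴺ ≤ 2.598e-06, so N ≥ 5.59.
At 5 places the error can reach 0.192 m, but 6 places keeps it to 0.0192 m.

6 decimal places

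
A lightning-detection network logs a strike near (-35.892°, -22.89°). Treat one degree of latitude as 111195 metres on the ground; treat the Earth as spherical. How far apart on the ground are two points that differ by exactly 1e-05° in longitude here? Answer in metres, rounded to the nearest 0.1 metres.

At 35.892° a degree of longitude is 111195 × cos 35.892° ≈ 90081.7 m, so 1e-05° corresponds to 0.900817 m.

0.9 metres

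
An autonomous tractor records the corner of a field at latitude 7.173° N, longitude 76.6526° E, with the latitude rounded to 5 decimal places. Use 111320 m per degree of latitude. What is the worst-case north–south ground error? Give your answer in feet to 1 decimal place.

1.8 feet

Rounding to 5 decimal places leaves the latitude within ±5e-06° of the true value.
North–south distance: 5e-06° × 111320 m/° = 0.5566 m.
In feet: 0.5566 m ÷ 0.3048 ≈ 1.8261 ft.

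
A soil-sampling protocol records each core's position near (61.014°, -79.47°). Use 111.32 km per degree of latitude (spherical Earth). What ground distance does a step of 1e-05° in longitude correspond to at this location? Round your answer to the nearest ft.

2 ft

One degree of longitude here spans 111320 × cos 61.014° = 111320 × 0.4846 ≈ 53945.2 m; 1e-05° of that is 0.539452 m.
In feet: 0.539452 m ÷ 0.3048 ≈ 1.7699 ft.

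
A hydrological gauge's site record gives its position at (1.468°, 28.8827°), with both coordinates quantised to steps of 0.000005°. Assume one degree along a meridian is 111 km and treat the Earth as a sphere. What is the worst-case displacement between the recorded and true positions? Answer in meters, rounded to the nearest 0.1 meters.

0.4 meters

With a 0.000005° grid the true value lies within half a step, ±0.000005°/2 = ±2.5e-06°, of the stored one.
Latitude error → 2.5e-06 × 111000 = 0.2775 m along the meridian.
Longitude error → 2.5e-06 × 111000 × cos 1.468° = 2.5e-06 × 111000 × 0.9997 ≈ 0.277409 m.
The two errors are perpendicular, so the maximum displacement is √(0.2775² + 0.277409²) ≈ 0.39238 m.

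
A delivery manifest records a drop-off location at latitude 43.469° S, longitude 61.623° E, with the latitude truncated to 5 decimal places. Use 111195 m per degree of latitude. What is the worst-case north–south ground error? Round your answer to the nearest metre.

Truncating at 5 decimal places can drop up to a full unit in the last place, so the latitude may be off by as much as 1e-05°.
So the N–S error is at most 1e-05 × 111195 = 1.11195 m.

1 metres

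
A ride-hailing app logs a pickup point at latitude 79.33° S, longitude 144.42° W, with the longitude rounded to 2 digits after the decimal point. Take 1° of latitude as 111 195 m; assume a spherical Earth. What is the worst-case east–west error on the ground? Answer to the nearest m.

Rounding to 2 decimal places leaves the longitude within ±0.005° of the true value.
At latitude 79.33° a degree of longitude spans 111195 m × cos 79.33° = 111195 × 0.1852 ≈ 20588 m.
So at most 0.005° × 20588 ≈ 102.94 m east–west.

103 m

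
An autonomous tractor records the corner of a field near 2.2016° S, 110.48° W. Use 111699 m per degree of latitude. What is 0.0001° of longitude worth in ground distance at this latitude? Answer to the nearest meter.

0.0001° of longitude at 2.2016° is 0.0001 × 111699 × cos 2.2016° ≈ 0.0001 × 111617 = 11.1617 m.

11 meters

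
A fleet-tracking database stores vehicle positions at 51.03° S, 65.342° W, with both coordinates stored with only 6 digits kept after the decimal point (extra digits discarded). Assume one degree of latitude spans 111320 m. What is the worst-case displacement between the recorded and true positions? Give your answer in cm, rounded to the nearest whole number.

13 cm

Truncating at 6 decimal places can drop up to a full unit in the last place, so each coordinate may be off by as much as 1e-06°.
Latitude error → 1e-06 × 111320 = 0.11132 m along the meridian.
East–west component at 51.03°: 1e-06° × 111320 × cos 51.03° ≈ 1e-06 × 70010.6 ≈ 0.0700106 m.
Combining orthogonally: (0.11132² + 0.0700106²)^½ ≈ 0.131505 m.
That is 0.131505 m = 13.151 cm.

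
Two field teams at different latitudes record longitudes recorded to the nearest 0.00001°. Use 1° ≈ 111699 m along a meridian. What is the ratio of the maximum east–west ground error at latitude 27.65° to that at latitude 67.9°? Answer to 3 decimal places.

Rounding to 5 decimal places leaves the longitude within ±5e-06° of the true value.
At 27.65°: 5e-06° × 111699 × cos 27.65° = 5e-06 × 111699 × 0.8858 ≈ 0.49471 m.
At 67.9°: 5e-06° × 111699 × cos 67.9° = 5e-06 × 111699 × 0.3762 ≈ 0.21012 m.
The ratio reduces to cos 27.65° / cos 67.9° = 0.8858/0.3762 ≈ 2.3544.

2.354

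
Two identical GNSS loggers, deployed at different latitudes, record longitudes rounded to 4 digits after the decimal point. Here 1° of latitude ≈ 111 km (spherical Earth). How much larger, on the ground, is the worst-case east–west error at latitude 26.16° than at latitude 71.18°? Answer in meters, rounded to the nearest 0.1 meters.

Rounding to 4 decimal places leaves the longitude within ±5e-05° of the true value.
At 26.16°: 5e-05° × 111000 × cos 26.16° = 5e-05 × 111000 × 0.8976 ≈ 4.9815 m.
At 71.18°: 5e-05° × 111000 × cos 71.18° = 5e-05 × 111000 × 0.3226 ≈ 1.7904 m.
So the lower-latitude error exceeds the higher by 4.9815 − 1.7904 = 3.1911 m.

3.2 meters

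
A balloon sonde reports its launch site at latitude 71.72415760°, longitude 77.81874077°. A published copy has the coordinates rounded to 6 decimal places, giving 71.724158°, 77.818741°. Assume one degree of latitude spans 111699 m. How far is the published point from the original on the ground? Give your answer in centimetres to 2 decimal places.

The latitude changed by -0.00000040° and the longitude by -0.00000023°.
North–south shift: -0.00000040 × 111699 = -0.0446796 m.
East–west at this latitude: -0.00000023° × 111699 × cos 71.7242° ≈ -0.00000023 × 35027.9 = -0.00805642 m.
Hypotenuse of the two orthogonal shifts: √(0.0446796² + 0.00805642²) = 0.0454001 m.
That is 0.0454001 m = 4.54 cm.

4.54 centimetres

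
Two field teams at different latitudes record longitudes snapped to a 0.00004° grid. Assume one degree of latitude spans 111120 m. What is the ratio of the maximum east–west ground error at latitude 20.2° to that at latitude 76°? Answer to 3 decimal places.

3.879

With a 0.00004° grid the true value lies within half a step, ±0.00004°/2 = ±2e-05°, of the stored one.
At 20.2°: 2e-05° × 111120 × cos 20.2° = 2e-05 × 111120 × 0.9385 ≈ 2.0857 m.
Error at 76° = 2e-05° × 111120 × cos 76° ≈ 2.2224 × 0.2419 = 0.53765 m.
The ratio reduces to cos 20.2° / cos 76° = 0.9385/0.2419 ≈ 3.8793.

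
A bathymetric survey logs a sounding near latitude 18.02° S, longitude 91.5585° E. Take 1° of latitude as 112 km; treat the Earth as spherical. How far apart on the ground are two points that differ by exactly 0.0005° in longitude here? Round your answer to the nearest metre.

53 metres

At 18.02° a degree of longitude is 112000 × cos 18.02° ≈ 106506 m, so 0.0005° corresponds to 53.2531 m.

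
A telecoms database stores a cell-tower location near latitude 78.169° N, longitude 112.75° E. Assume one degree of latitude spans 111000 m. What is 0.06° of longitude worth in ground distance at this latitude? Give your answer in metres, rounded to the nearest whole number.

At 78.169° a degree of longitude is 111000 × cos 78.169° ≈ 22757.8 m, so 0.06° corresponds to 1365.47 m.

1365 metres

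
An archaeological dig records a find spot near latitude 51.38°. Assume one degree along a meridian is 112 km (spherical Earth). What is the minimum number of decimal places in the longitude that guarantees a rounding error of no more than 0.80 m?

At 51.38° one degree of longitude covers 112000 × cos 51.38° ≈ 112000 × 0.6242 ≈ 69905.1 m.
N decimal places → at most half a unit in the last place, 0.5 × 10⁻ᴺ° = 69905.1/2 × 10⁻ᴺ m.
Setting 34952.5 × 10⁻ᴺ ≤ 0.80 gives 10ᴺ ≥ 4.369e+04, i.e. N ≥ 4.64.
N = 4 would give 3.5 m (too coarse); N = 5 gives 0.35 m ≤ 0.80 m.

5 decimal places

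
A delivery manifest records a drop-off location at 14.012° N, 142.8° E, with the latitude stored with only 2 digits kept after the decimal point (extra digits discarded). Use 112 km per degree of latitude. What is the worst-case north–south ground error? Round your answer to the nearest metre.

Truncating at 2 decimal places can drop up to a full unit in the last place, so the latitude may be off by as much as 0.01°.
North–south distance: 0.01° × 112000 m/° = 1120 m.

1120 metres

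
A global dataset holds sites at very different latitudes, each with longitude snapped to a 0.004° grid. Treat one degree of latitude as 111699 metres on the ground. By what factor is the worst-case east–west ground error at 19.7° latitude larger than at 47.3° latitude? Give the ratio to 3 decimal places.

With a 0.004° grid the true value lies within half a step, ±0.004°/2 = ±0.002°, of the stored one.
Error at 19.7° = 0.002° × 111699 × cos 19.7° ≈ 223.4 × 0.9415 = 210.32 m.
At 47.3°: 0.002° × 111699 × cos 47.3° = 0.002 × 111699 × 0.6782 ≈ 151.5 m.
The ratio reduces to cos 19.7° / cos 47.3° = 0.9415/0.6782 ≈ 1.3883.

1.388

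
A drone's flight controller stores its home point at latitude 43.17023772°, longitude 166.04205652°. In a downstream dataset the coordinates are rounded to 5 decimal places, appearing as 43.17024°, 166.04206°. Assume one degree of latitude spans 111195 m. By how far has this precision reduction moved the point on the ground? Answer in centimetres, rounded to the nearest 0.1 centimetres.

37.9 centimetres

Δlat = 43.17023772 − 43.17024 = -0.00000228°; Δlon = 166.04205652 − 166.04206 = -0.00000348°.
North–south shift: -0.00000228 × 111195 = -0.253525 m.
E–W at 43.1702°: -0.00000348° × 111195 × cos 43.1702° = -0.00000348 × 111195 × 0.7293 ≈ -0.282218 m.
Combined displacement = (0.253525² + 0.282218²)^½ ≈ 0.37937 m.
That is 0.37937 m = 37.937 cm.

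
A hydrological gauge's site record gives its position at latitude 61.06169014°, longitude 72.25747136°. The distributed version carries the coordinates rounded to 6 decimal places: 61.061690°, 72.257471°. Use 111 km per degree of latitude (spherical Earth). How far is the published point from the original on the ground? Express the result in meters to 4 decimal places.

0.0248 meters

The latitude changed by +0.00000014° and the longitude by +0.00000036°.
N–S: 0.00000014° × 111000 m/° = 0.01554 m.
E–W at 61.0617°: 0.00000036° × 111000 × cos 61.0617° = 0.00000036 × 111000 × 0.4839 ≈ 0.0193354 m.
Distance: √(0.01554² + 0.0193354²) ≈ 0.0248062 m.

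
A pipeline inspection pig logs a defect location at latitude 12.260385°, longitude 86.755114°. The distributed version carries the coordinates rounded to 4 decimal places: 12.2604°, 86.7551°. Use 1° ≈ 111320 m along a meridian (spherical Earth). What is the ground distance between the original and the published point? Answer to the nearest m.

2 m

Δlat = 12.260385 − 12.2604 = -0.000015°; Δlon = 86.755114 − 86.7551 = +0.000014°.
N–S: -0.000015° × 111320 m/° = -1.6698 m.
East–west at this latitude: 0.000014° × 111320 × cos 12.2604° ≈ 0.000014 × 108781 = 1.52294 m.
Hypotenuse of the two orthogonal shifts: √(1.6698² + 1.52294²) = 2.25999 m.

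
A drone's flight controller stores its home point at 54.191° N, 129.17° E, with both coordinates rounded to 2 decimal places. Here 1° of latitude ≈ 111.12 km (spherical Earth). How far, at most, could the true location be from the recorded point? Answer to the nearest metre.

Rounding to 2 decimal places leaves each coordinate within ±0.005° of the true value.
North–south component: 0.005° × 111120 = 555.6 m.
Longitude error → 0.005 × 111120 × cos 54.191° = 0.005 × 111120 × 0.5851 ≈ 325.073 m.
The two errors are perpendicular, so the maximum displacement is √(555.6² + 325.073²) ≈ 643.711 m.

644 metres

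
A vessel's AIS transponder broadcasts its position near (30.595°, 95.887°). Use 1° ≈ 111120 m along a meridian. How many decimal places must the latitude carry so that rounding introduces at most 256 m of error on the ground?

One degree of latitude covers 111120 m.
With N decimal places the half-ulp bound is 0.5·10⁻ᴺ°, or 0.5·10⁻ᴺ × 111120 m on the ground.
Need 0.5 × 111120 × 10⁻ᴺ ≤ 256 → 10⁻ᴺ ≤ 4.608e-03, so N ≥ 2.34.
So 3 decimal places suffice (55.6 m); 2 would allow up to 556 m.

3 decimal places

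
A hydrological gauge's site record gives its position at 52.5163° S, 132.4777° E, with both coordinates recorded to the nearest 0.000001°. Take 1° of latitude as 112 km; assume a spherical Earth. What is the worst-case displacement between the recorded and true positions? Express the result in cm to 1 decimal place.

6.6 cm

Rounding to 6 decimal places leaves each coordinate within ±5e-07° of the true value.
Latitude error → 5e-07 × 112000 = 0.056 m along the meridian.
East–west component at 52.5163°: 5e-07° × 112000 × cos 52.5163° ≈ 5e-07 × 68156 ≈ 0.034078 m.
Worst case both components are at the extreme and orthogonal: √(0.056² + 0.034078²) ≈ 0.0655539 m.
That is 0.0655539 m = 6.5554 cm.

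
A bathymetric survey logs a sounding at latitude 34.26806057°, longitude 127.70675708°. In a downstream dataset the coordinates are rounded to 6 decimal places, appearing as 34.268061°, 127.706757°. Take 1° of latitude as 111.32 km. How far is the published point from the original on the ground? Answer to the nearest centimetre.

5 centimetres

Δlat = 34.26806057 − 34.268061 = -0.00000043°; Δlon = 127.70675708 − 127.706757 = +0.00000008°.
N–S: -0.00000043° × 111320 m/° = -0.0478676 m.
East–west at this latitude: 0.00000008° × 111320 × cos 34.2681° ≈ 0.00000008 × 91996.2 = 0.0073597 m.
Distance: √(0.0478676² + 0.0073597²) ≈ 0.0484301 m.
That is 0.0484301 m = 4.843 cm.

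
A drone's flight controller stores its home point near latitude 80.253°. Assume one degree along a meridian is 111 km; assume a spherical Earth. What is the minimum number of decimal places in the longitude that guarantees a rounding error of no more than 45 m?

At 80.253° one degree of longitude covers 111000 × cos 80.253° ≈ 111000 × 0.1693 ≈ 18792.1 m.
Rounding to N decimal places gives at most 0.5 × 10⁻ᴺ degrees of error, i.e. 0.5 × 10⁻ᴺ × 18792.1 m.
Setting 9396.03 × 10⁻ᴺ ≤ 45 gives 10ᴺ ≥ 208.8, i.e. N ≥ 2.32.
At 2 places the error can reach 94 m, but 3 places keeps it to 9.4 m.

3 decimal places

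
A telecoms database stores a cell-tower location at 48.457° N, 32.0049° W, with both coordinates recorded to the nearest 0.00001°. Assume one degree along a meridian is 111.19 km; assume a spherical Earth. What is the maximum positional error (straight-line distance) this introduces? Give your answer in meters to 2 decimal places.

0.67 meters

Rounding to 5 decimal places leaves each coordinate within ±5e-06° of the true value.
Latitude error → 5e-06 × 111190 = 0.55595 m along the meridian.
E–W at 48.457°: 5e-06° × 111190 × cos 48.457° = 5e-06 × 111190 × 0.6632 ≈ 0.368696 m.
The two errors are perpendicular, so the maximum displacement is √(0.55595² + 0.368696²) ≈ 0.667096 m.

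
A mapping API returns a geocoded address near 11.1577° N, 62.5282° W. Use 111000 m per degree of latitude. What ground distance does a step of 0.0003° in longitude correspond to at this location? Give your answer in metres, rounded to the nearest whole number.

33 metres

0.0003° of longitude at 11.1577° is 0.0003 × 111000 × cos 11.1577° ≈ 0.0003 × 108902 = 32.6706 m.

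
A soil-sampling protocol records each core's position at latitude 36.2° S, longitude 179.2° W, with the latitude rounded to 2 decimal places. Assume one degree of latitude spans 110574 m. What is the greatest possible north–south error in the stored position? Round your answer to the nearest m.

553 m

Rounding to 2 decimal places leaves the latitude within ±0.005° of the true value.
North–south distance: 0.005° × 110574 m/° = 552.87 m.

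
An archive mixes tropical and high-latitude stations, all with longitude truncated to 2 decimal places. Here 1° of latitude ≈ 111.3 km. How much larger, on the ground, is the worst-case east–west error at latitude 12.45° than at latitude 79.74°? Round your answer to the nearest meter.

Truncating at 2 decimal places can drop up to a full unit in the last place, so the longitude may be off by as much as 0.01°.
Error at 12.45° = 0.01° × 111300 × cos 12.45° ≈ 1113 × 0.9765 = 1086.8 m.
At 79.74°: 0.01° × 111300 × cos 79.74° = 0.01 × 111300 × 0.1781 ≈ 198.24 m.
Difference: 1086.8 − 198.24 = 888.58 m.

889 meters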